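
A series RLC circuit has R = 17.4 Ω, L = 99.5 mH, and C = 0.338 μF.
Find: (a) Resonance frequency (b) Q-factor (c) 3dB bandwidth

Step 1 — Resonance condition Im(Z)=0 gives ω₀ = 1/√(LC).
Step 2 — ω₀ = 1/√(0.0995·3.38e-07) = 5453 rad/s.
Step 3 — f₀ = ω₀/(2π) = 867.9 Hz.
Step 4 — Series Q: Q = ω₀L/R = 5453·0.0995/17.4 = 31.18.
Step 5 — 3dB bandwidth: Δω = ω₀/Q = 174.9 rad/s; BW = Δω/(2π) = 27.83 Hz.

(a) f₀ = 867.9 Hz  (b) Q = 31.18  (c) BW = 27.83 Hz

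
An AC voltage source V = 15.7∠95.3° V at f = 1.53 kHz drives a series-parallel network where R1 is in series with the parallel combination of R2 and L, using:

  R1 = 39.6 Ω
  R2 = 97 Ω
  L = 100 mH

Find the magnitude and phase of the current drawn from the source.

Step 1 — Angular frequency: ω = 2π·f = 2π·1530 = 9613 rad/s.
Step 2 — Component impedances:
  R1: Z = R = 39.6 Ω
  R2: Z = R = 97 Ω
  L: Z = jωL = j·9613·0.1 = 0 + j961.3 Ω
Step 3 — Parallel branch: R2 || L = 1/(1/R2 + 1/L) = 96.02 + j9.689 Ω.
Step 4 — Series with R1: Z_total = R1 + (R2 || L) = 135.6 + j9.689 Ω = 136∠4.1° Ω.
Step 5 — Source phasor: V = 15.7∠95.3° V = -1.45 + j15.63 V.
Step 6 — Ohm's law: I = V / Z_total = (-1.45 + j15.63) / (135.6 + j9.689) = -0.002446 + j0.1154 A.
Step 7 — Convert to polar: |I| = 0.1155 A, ∠I = 91.2°.

I = 0.1155∠91.2° A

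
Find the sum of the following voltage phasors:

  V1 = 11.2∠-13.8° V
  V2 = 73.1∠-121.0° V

Step 1 — Convert each phasor to rectangular form:
  V1 = 11.2·(cos(-13.8°) + j·sin(-13.8°)) = 10.88 - j2.672 V
  V2 = 73.1·(cos(-121.0°) + j·sin(-121.0°)) = -37.65 - j62.66 V
Step 2 — Sum components: V_total = -26.77 - j65.33 V.
Step 3 — Convert to polar: |V_total| = 70.6 V, ∠V_total = -112.3°.

V_total = 70.6∠-112.3° V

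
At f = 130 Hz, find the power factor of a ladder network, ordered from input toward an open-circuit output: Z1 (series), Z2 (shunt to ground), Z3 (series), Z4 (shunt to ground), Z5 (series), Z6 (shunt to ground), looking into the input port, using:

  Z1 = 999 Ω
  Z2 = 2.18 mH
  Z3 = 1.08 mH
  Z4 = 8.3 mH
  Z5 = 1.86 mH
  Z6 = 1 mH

Step 1 — Angular frequency: ω = 2π·f = 2π·130 = 816.8 rad/s.
Step 2 — Component impedances:
  Z1: Z = R = 999 Ω
  Z2: Z = jωL = j·816.8·0.00218 = 0 + j1.781 Ω
  Z3: Z = jωL = j·816.8·0.00108 = 0 + j0.8822 Ω
  Z4: Z = jωL = j·816.8·0.0083 = 0 + j6.78 Ω
  Z5: Z = jωL = j·816.8·0.00186 = 0 + j1.519 Ω
  Z6: Z = jωL = j·816.8·0.001 = 0 + j0.8168 Ω
Step 3 — Ladder network (open output): work backward from the far end, alternating series and parallel combinations. Z_in = 999 + j1.06 Ω = 999∠0.1° Ω.
Step 4 — Power factor: PF = cos(φ) = Re(Z)/|Z| = 999/999 = 1.
Step 5 — Type: Im(Z) = 1.06 ⇒ lagging (phase φ = 0.1°).

PF = 1 (lagging, φ = 0.1°)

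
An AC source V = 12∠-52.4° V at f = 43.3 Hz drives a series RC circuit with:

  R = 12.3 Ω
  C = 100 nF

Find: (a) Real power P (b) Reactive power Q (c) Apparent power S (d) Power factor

Step 1 — Angular frequency: ω = 2π·f = 2π·43.3 = 272.1 rad/s.
Step 2 — Component impedances:
  R: Z = R = 12.3 Ω
  C: Z = 1/(jωC) = -j/(ω·C) = 0 - j3.676e+04 Ω
Step 3 — Series combination: Z_total = R + C = 12.3 - j3.676e+04 Ω = 3.676e+04∠-90.0° Ω.
Step 4 — Source phasor: V = 12∠-52.4° V = 7.322 - j9.507 V.
Step 5 — Current: I = V / Z = 0.0002587 + j0.0001991 A = 0.0003265∠37.6° A.
Step 6 — Complex power: S = V·I* = 1.311e-06 - j0.003918 VA.
Step 7 — Real power: P = Re(S) = 1.311e-06 W.
Step 8 — Reactive power: Q = Im(S) = -0.003918 VAR.
Step 9 — Apparent power: |S| = 0.003918 VA.
Step 10 — Power factor: PF = P/|S| = 0.0003346 (leading).

(a) P = 1.311e-06 W  (b) Q = -0.003918 VAR  (c) S = 0.003918 VA  (d) PF = 0.0003346 (leading)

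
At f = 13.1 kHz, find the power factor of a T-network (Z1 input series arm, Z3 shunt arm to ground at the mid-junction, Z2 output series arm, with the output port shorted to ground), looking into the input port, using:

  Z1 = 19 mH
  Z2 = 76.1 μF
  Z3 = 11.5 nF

Step 1 — Angular frequency: ω = 2π·f = 2π·1.31e+04 = 8.231e+04 rad/s.
Step 2 — Component impedances:
  Z1: Z = jωL = j·8.231e+04·0.019 = 0 + j1564 Ω
  Z2: Z = 1/(jωC) = -j/(ω·C) = 0 - j0.1596 Ω
  Z3: Z = 1/(jωC) = -j/(ω·C) = 0 - j1056 Ω
Step 3 — With the output port shorted to ground, the output series arm Z2 runs from the junction to ground; the shunt arm Z3 also runs from the junction to ground. They appear in parallel: Z3 || Z2 = 0 - j0.1596 Ω.
Step 4 — Series with input arm Z1: Z_in = Z1 + (Z3 || Z2) = 0 + j1564 Ω = 1564∠90.0° Ω.
Step 5 — Power factor: PF = cos(φ) = Re(Z)/|Z| = 0/1564 = 0.
Step 6 — Type: Im(Z) = 1564 ⇒ lagging (phase φ = 90.0°).

PF = 0 (lagging, φ = 90.0°)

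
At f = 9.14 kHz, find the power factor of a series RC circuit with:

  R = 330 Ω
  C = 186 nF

Step 1 — Angular frequency: ω = 2π·f = 2π·9140 = 5.743e+04 rad/s.
Step 2 — Component impedances:
  R: Z = R = 330 Ω
  C: Z = 1/(jωC) = -j/(ω·C) = 0 - j93.62 Ω
Step 3 — Series combination: Z_total = R + C = 330 - j93.62 Ω = 343∠-15.8° Ω.
Step 4 — Power factor: PF = cos(φ) = Re(Z)/|Z| = 330/343.02 = 0.962.
Step 5 — Type: Im(Z) = -93.62 ⇒ leading (phase φ = -15.8°).

PF = 0.962 (leading, φ = -15.8°)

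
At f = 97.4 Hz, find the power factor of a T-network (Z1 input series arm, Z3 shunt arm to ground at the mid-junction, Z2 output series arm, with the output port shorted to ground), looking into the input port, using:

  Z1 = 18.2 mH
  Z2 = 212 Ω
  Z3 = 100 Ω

Step 1 — Angular frequency: ω = 2π·f = 2π·97.4 = 612 rad/s.
Step 2 — Component impedances:
  Z1: Z = jωL = j·612·0.0182 = 0 + j11.14 Ω
  Z2: Z = R = 212 Ω
  Z3: Z = R = 100 Ω
Step 3 — With the output port shorted to ground, the output series arm Z2 runs from the junction to ground; the shunt arm Z3 also runs from the junction to ground. They appear in parallel: Z3 || Z2 = 67.95 Ω.
Step 4 — Series with input arm Z1: Z_in = Z1 + (Z3 || Z2) = 67.95 + j11.14 Ω = 68.86∠9.3° Ω.
Step 5 — Power factor: PF = cos(φ) = Re(Z)/|Z| = 67.95/68.86 = 0.9868.
Step 6 — Type: Im(Z) = 11.14 ⇒ lagging (phase φ = 9.3°).

PF = 0.9868 (lagging, φ = 9.3°)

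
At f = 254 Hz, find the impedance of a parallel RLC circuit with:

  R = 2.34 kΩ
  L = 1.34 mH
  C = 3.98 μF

Step 1 — Angular frequency: ω = 2π·f = 2π·254 = 1596 rad/s.
Step 2 — Component impedances:
  R: Z = R = 2340 Ω
  L: Z = jωL = j·1596·0.00134 = 0 + j2.139 Ω
  C: Z = 1/(jωC) = -j/(ω·C) = 0 - j157.4 Ω
Step 3 — Parallel combination: 1/Z_total = 1/R + 1/L + 1/C; Z_total = 0.002009 + j2.168 Ω = 2.168∠89.9° Ω.

Z = 0.002009 + j2.168 Ω = 2.168∠89.9° Ω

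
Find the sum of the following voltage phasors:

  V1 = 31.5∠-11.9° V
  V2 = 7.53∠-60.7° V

Step 1 — Convert each phasor to rectangular form:
  V1 = 31.5·(cos(-11.9°) + j·sin(-11.9°)) = 30.82 - j6.495 V
  V2 = 7.53·(cos(-60.7°) + j·sin(-60.7°)) = 3.685 - j6.567 V
Step 2 — Sum components: V_total = 34.51 - j13.06 V.
Step 3 — Convert to polar: |V_total| = 36.9 V, ∠V_total = -20.7°.

V_total = 36.9∠-20.7° V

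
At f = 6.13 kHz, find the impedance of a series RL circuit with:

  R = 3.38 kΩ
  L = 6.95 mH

Step 1 — Angular frequency: ω = 2π·f = 2π·6130 = 3.852e+04 rad/s.
Step 2 — Component impedances:
  R: Z = R = 3380 Ω
  L: Z = jωL = j·3.852e+04·0.00695 = 0 + j267.7 Ω
Step 3 — Series combination: Z_total = R + L = 3380 + j267.7 Ω = 3391∠4.5° Ω.

Z = 3380 + j267.7 Ω = 3391∠4.5° Ω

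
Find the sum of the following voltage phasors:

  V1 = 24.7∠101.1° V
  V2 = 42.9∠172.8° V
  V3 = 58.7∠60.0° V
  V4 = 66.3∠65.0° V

Step 1 — Convert each phasor to rectangular form:
  V1 = 24.7·(cos(101.1°) + j·sin(101.1°)) = -4.755 + j24.24 V
  V2 = 42.9·(cos(172.8°) + j·sin(172.8°)) = -42.56 + j5.377 V
  V3 = 58.7·(cos(60.0°) + j·sin(60.0°)) = 29.35 + j50.84 V
  V4 = 66.3·(cos(65.0°) + j·sin(65.0°)) = 28.02 + j60.09 V
Step 2 — Sum components: V_total = 10.05 + j140.5 V.
Step 3 — Convert to polar: |V_total| = 140.9 V, ∠V_total = 85.9°.

V_total = 140.9∠85.9° V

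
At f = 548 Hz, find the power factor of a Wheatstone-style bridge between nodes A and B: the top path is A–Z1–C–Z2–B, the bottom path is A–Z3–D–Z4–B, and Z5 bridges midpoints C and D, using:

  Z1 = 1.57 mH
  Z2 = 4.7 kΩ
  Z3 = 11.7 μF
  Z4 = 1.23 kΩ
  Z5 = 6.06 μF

Step 1 — Angular frequency: ω = 2π·f = 2π·548 = 3443 rad/s.
Step 2 — Component impedances:
  Z1: Z = jωL = j·3443·0.00157 = 0 + j5.406 Ω
  Z2: Z = R = 4700 Ω
  Z3: Z = 1/(jωC) = -j/(ω·C) = 0 - j24.82 Ω
  Z4: Z = R = 1230 Ω
  Z5: Z = 1/(jωC) = -j/(ω·C) = 0 - j47.93 Ω
Step 3 — Bridge requires nodal analysis (the Z5 bridge couples midpoints C and D, so the two paths cannot be reduced to a simple series/parallel combination). Setting node B to ground and injecting 1 A at node A, the 3-node admittance system at A, C, D solves to V_A = Z_AB = 974.9 - j8.939 Ω = 975∠-0.5° Ω.
Step 4 — Power factor: PF = cos(φ) = Re(Z)/|Z| = 974.91/974.95 = 1.
Step 5 — Type: Im(Z) = -8.939 ⇒ leading (phase φ = -0.5°).

PF = 1 (leading, φ = -0.5°)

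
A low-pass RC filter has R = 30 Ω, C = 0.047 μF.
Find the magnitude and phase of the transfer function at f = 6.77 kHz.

Step 1 — Angular frequency: ω = 2π·6770 = 4.254e+04 rad/s.
Step 2 — Transfer function: H(jω) = 1/(1 + jωRC).
Step 3 — Denominator: 1 + jωRC = 1 + j·4.254e+04·30·4.7e-08 = 1 + j0.05998.
Step 4 — H = 0.9964 - j0.05976.
Step 5 — Magnitude: |H| = 0.9982 (-0.0 dB); phase: φ = -3.4°.

|H| = 0.9982 (-0.0 dB), φ = -3.4°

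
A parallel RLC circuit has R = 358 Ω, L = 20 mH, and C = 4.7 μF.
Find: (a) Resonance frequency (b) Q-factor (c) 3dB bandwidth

Step 1 — Resonance: ω₀ = 1/√(LC) = 1/√(0.02·4.7e-06) = 3262 rad/s.
Step 2 — f₀ = ω₀/(2π) = 519.1 Hz.
Step 3 — Parallel Q: Q = R/(ω₀L) = 358/(3262·0.02) = 5.488.
Step 4 — Bandwidth: Δω = ω₀/Q = 594.3 rad/s; BW = Δω/(2π) = 94.59 Hz.

(a) f₀ = 519.1 Hz  (b) Q = 5.488  (c) BW = 94.59 Hz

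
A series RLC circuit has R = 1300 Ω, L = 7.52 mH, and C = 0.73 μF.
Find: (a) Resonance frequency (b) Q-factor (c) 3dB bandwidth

Step 1 — Resonance: ω₀ = 1/√(LC) = 1/√(0.00752·7.3e-07) = 1.35e+04 rad/s.
Step 2 — f₀ = ω₀/(2π) = 2148 Hz.
Step 3 — Series Q: Q = ω₀L/R = 1.35e+04·0.00752/1300 = 0.07807.
Step 4 — Bandwidth: Δω = ω₀/Q = 1.729e+05 rad/s; BW = Δω/(2π) = 2.751e+04 Hz.

(a) f₀ = 2148 Hz  (b) Q = 0.07807  (c) BW = 2.751e+04 Hz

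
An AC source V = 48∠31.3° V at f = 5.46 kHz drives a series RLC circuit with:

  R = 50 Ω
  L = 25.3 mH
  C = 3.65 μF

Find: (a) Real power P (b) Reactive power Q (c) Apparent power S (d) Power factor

Step 1 — Angular frequency: ω = 2π·f = 2π·5460 = 3.431e+04 rad/s.
Step 2 — Component impedances:
  R: Z = R = 50 Ω
  L: Z = jωL = j·3.431e+04·0.0253 = 0 + j867.9 Ω
  C: Z = 1/(jωC) = -j/(ω·C) = 0 - j7.986 Ω
Step 3 — Series combination: Z_total = R + L + C = 50 + j860 Ω = 861.4∠86.7° Ω.
Step 4 — Source phasor: V = 48∠31.3° V = 41.01 + j24.94 V.
Step 5 — Current: I = V / Z = 0.03166 - j0.04585 A = 0.05572∠-55.4° A.
Step 6 — Complex power: S = V·I* = 0.1552 + j2.67 VA.
Step 7 — Real power: P = Re(S) = 0.1552 W.
Step 8 — Reactive power: Q = Im(S) = 2.67 VAR.
Step 9 — Apparent power: |S| = 2.675 VA.
Step 10 — Power factor: PF = P/|S| = 0.05804 (lagging).

(a) P = 0.1552 W  (b) Q = 2.67 VAR  (c) S = 2.675 VA  (d) PF = 0.05804 (lagging)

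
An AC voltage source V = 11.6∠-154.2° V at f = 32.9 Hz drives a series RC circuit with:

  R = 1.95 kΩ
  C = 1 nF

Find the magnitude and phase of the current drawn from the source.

Step 1 — Angular frequency: ω = 2π·f = 2π·32.9 = 206.7 rad/s.
Step 2 — Component impedances:
  R: Z = R = 1950 Ω
  C: Z = 1/(jωC) = -j/(ω·C) = 0 - j4.838e+06 Ω
Step 3 — Series combination: Z_total = R + C = 1950 - j4.838e+06 Ω = 4.838e+06∠-90.0° Ω.
Step 4 — Source phasor: V = 11.6∠-154.2° V = -10.44 - j5.049 V.
Step 5 — Ohm's law: I = V / Z_total = (-10.44 - j5.049) / (1950 - j4.838e+06) = 1.043e-06 - j2.159e-06 A.
Step 6 — Convert to polar: |I| = 2.398e-06 A, ∠I = -64.2°.

I = 2.398e-06∠-64.2° A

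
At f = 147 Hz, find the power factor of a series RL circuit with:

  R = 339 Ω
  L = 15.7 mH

Step 1 — Angular frequency: ω = 2π·f = 2π·147 = 923.6 rad/s.
Step 2 — Component impedances:
  R: Z = R = 339 Ω
  L: Z = jωL = j·923.6·0.0157 = 0 + j14.5 Ω
Step 3 — Series combination: Z_total = R + L = 339 + j14.5 Ω = 339.3∠2.4° Ω.
Step 4 — Power factor: PF = cos(φ) = Re(Z)/|Z| = 339/339.3 = 0.9991.
Step 5 — Type: Im(Z) = 14.5 ⇒ lagging (phase φ = 2.4°).

PF = 0.9991 (lagging, φ = 2.4°)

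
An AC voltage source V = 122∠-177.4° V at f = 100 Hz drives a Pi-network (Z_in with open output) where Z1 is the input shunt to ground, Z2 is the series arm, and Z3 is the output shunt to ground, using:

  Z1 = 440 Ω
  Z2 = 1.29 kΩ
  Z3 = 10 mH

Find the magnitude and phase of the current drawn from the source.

Step 1 — Angular frequency: ω = 2π·f = 2π·100 = 628.3 rad/s.
Step 2 — Component impedances:
  Z1: Z = R = 440 Ω
  Z2: Z = R = 1290 Ω
  Z3: Z = jωL = j·628.3·0.01 = 0 + j6.283 Ω
Step 3 — With open output, the series arm Z2 and the output shunt Z3 appear in series to ground: Z2 + Z3 = 1290 + j6.283 Ω.
Step 4 — Parallel with input shunt Z1: Z_in = Z1 || (Z2 + Z3) = 328.1 + j0.4064 Ω = 328.1∠0.1° Ω.
Step 5 — Source phasor: V = 122∠-177.4° V = -121.9 - j5.534 V.
Step 6 — Ohm's law: I = V / Z_total = (-121.9 - j5.534) / (328.1 + j0.4064) = -0.3715 - j0.01641 A.
Step 7 — Convert to polar: |I| = 0.3718 A, ∠I = -177.5°.

I = 0.3718∠-177.5° A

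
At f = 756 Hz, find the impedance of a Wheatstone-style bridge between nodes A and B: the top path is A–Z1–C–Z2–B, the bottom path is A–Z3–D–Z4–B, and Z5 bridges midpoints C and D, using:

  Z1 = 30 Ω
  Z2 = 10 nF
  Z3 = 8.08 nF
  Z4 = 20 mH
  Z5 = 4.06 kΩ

Step 1 — Angular frequency: ω = 2π·f = 2π·756 = 4750 rad/s.
Step 2 — Component impedances:
  Z1: Z = R = 30 Ω
  Z2: Z = 1/(jωC) = -j/(ω·C) = 0 - j2.105e+04 Ω
  Z3: Z = 1/(jωC) = -j/(ω·C) = 0 - j2.605e+04 Ω
  Z4: Z = jωL = j·4750·0.02 = 0 + j95 Ω
  Z5: Z = R = 4060 Ω
Step 3 — Bridge requires nodal analysis (the Z5 bridge couples midpoints C and D, so the two paths cannot be reduced to a simple series/parallel combination). Setting node B to ground and injecting 1 A at node A, the 3-node admittance system at A, C, D solves to V_A = Z_AB = 3677 - j1189 Ω = 3865∠-17.9° Ω.

Z = 3677 - j1189 Ω = 3865∠-17.9° Ω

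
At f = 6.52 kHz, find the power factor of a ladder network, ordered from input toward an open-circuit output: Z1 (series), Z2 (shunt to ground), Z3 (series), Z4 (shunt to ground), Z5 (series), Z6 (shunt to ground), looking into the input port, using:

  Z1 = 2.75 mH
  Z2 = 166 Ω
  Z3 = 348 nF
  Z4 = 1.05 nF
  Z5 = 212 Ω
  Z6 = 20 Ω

Step 1 — Angular frequency: ω = 2π·f = 2π·6520 = 4.097e+04 rad/s.
Step 2 — Component impedances:
  Z1: Z = jωL = j·4.097e+04·0.00275 = 0 + j112.7 Ω
  Z2: Z = R = 166 Ω
  Z3: Z = 1/(jωC) = -j/(ω·C) = 0 - j70.14 Ω
  Z4: Z = 1/(jωC) = -j/(ω·C) = 0 - j2.325e+04 Ω
  Z5: Z = R = 212 Ω
  Z6: Z = R = 20 Ω
Step 3 — Ladder network (open output): work backward from the far end, alternating series and parallel combinations. Z_in = 98.98 + j100.5 Ω = 141∠45.4° Ω.
Step 4 — Power factor: PF = cos(φ) = Re(Z)/|Z| = 98.9814/141.027 = 0.7019.
Step 5 — Type: Im(Z) = 100.5 ⇒ lagging (phase φ = 45.4°).

PF = 0.7019 (lagging, φ = 45.4°)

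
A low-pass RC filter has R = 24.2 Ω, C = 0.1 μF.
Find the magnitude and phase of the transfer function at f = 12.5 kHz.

Step 1 — Angular frequency: ω = 2π·1.25e+04 = 7.854e+04 rad/s.
Step 2 — Transfer function: H(jω) = 1/(1 + jωRC).
Step 3 — Denominator: 1 + jωRC = 1 + j·7.854e+04·24.2·1e-07 = 1 + j0.1901.
Step 4 — H = 0.9651 - j0.1834.
Step 5 — Magnitude: |H| = 0.9824 (-0.2 dB); phase: φ = -10.8°.

|H| = 0.9824 (-0.2 dB), φ = -10.8°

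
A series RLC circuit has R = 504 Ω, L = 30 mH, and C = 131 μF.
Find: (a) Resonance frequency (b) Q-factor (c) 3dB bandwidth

Step 1 — Resonance: ω₀ = 1/√(LC) = 1/√(0.03·0.000131) = 504.4 rad/s.
Step 2 — f₀ = ω₀/(2π) = 80.28 Hz.
Step 3 — Series Q: Q = ω₀L/R = 504.4·0.03/504 = 0.03003.
Step 4 — Bandwidth: Δω = ω₀/Q = 1.68e+04 rad/s; BW = Δω/(2π) = 2674 Hz.

(a) f₀ = 80.28 Hz  (b) Q = 0.03003  (c) BW = 2674 Hz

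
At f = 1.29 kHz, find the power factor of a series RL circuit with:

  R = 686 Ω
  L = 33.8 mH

Step 1 — Angular frequency: ω = 2π·f = 2π·1290 = 8105 rad/s.
Step 2 — Component impedances:
  R: Z = R = 686 Ω
  L: Z = jωL = j·8105·0.0338 = 0 + j274 Ω
Step 3 — Series combination: Z_total = R + L = 686 + j274 Ω = 738.7∠21.8° Ω.
Step 4 — Power factor: PF = cos(φ) = Re(Z)/|Z| = 686/738.7 = 0.9287.
Step 5 — Type: Im(Z) = 274 ⇒ lagging (phase φ = 21.8°).

PF = 0.9287 (lagging, φ = 21.8°)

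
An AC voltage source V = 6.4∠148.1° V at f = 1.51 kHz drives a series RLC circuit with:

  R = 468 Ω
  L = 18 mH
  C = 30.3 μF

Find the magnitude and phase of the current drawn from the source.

Step 1 — Angular frequency: ω = 2π·f = 2π·1510 = 9488 rad/s.
Step 2 — Component impedances:
  R: Z = R = 468 Ω
  L: Z = jωL = j·9488·0.018 = 0 + j170.8 Ω
  C: Z = 1/(jωC) = -j/(ω·C) = 0 - j3.479 Ω
Step 3 — Series combination: Z_total = R + L + C = 468 + j167.3 Ω = 497∠19.7° Ω.
Step 4 — Source phasor: V = 6.4∠148.1° V = -5.433 + j3.382 V.
Step 5 — Ohm's law: I = V / Z_total = (-5.433 + j3.382) / (468 + j167.3) = -0.008004 + j0.01009 A.
Step 6 — Convert to polar: |I| = 0.01288 A, ∠I = 128.4°.

I = 0.01288∠128.4° A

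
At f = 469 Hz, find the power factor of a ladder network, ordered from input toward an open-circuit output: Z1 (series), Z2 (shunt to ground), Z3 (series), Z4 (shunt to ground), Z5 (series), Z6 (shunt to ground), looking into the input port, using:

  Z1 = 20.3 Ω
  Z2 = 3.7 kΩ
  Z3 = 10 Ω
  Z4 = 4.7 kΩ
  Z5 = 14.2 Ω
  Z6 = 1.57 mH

Step 1 — Angular frequency: ω = 2π·f = 2π·469 = 2947 rad/s.
Step 2 — Component impedances:
  Z1: Z = R = 20.3 Ω
  Z2: Z = R = 3700 Ω
  Z3: Z = R = 10 Ω
  Z4: Z = R = 4700 Ω
  Z5: Z = R = 14.2 Ω
  Z6: Z = jωL = j·2947·0.00157 = 0 + j4.626 Ω
Step 3 — Ladder network (open output): work backward from the far end, alternating series and parallel combinations. Z_in = 44.31 + j4.539 Ω = 44.54∠5.8° Ω.
Step 4 — Power factor: PF = cos(φ) = Re(Z)/|Z| = 44.31/44.54 = 0.9948.
Step 5 — Type: Im(Z) = 4.539 ⇒ lagging (phase φ = 5.8°).

PF = 0.9948 (lagging, φ = 5.8°)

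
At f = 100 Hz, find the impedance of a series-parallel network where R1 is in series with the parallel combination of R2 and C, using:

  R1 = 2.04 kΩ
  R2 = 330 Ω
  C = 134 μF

Step 1 — Angular frequency: ω = 2π·f = 2π·100 = 628.3 rad/s.
Step 2 — Component impedances:
  R1: Z = R = 2040 Ω
  R2: Z = R = 330 Ω
  C: Z = 1/(jωC) = -j/(ω·C) = 0 - j11.88 Ω
Step 3 — Parallel branch: R2 || C = 1/(1/R2 + 1/C) = 0.4269 - j11.86 Ω.
Step 4 — Series with R1: Z_total = R1 + (R2 || C) = 2040 - j11.86 Ω = 2040∠-0.3° Ω.

Z = 2040 - j11.86 Ω = 2040∠-0.3° Ω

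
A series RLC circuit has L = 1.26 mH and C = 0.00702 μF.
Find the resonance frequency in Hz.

Step 1 — Resonance condition Im(Z)=0 gives ω₀ = 1/√(LC).
Step 2 — ω₀ = 1/√(0.00126·7.02e-09) = 3.362e+05 rad/s.
Step 3 — f₀ = ω₀/(2π) = 5.351e+04 Hz.

f₀ = 5.351e+04 Hz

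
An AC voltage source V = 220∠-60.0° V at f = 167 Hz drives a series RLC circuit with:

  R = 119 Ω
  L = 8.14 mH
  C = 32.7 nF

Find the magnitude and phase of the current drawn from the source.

Step 1 — Angular frequency: ω = 2π·f = 2π·167 = 1049 rad/s.
Step 2 — Component impedances:
  R: Z = R = 119 Ω
  L: Z = jωL = j·1049·0.00814 = 0 + j8.541 Ω
  C: Z = 1/(jωC) = -j/(ω·C) = 0 - j2.914e+04 Ω
Step 3 — Series combination: Z_total = R + L + C = 119 - j2.914e+04 Ω = 2.914e+04∠-89.8° Ω.
Step 4 — Source phasor: V = 220∠-60.0° V = 110 - j190.5 V.
Step 5 — Ohm's law: I = V / Z_total = (110 - j190.5) / (119 - j2.914e+04) = 0.006555 + j0.003749 A.
Step 6 — Convert to polar: |I| = 0.007551 A, ∠I = 29.8°.

I = 0.007551∠29.8° A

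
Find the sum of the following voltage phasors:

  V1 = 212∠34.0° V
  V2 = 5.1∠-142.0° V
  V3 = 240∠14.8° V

Step 1 — Convert each phasor to rectangular form:
  V1 = 212·(cos(34.0°) + j·sin(34.0°)) = 175.8 + j118.5 V
  V2 = 5.1·(cos(-142.0°) + j·sin(-142.0°)) = -4.019 - j3.14 V
  V3 = 240·(cos(14.8°) + j·sin(14.8°)) = 232 + j61.31 V
Step 2 — Sum components: V_total = 403.8 + j176.7 V.
Step 3 — Convert to polar: |V_total| = 440.8 V, ∠V_total = 23.6°.

V_total = 440.8∠23.6° V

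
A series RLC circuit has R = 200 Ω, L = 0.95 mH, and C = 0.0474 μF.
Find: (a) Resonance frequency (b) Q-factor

Step 1 — Resonance condition Im(Z)=0 gives ω₀ = 1/√(LC).
Step 2 — ω₀ = 1/√(0.00095·4.74e-08) = 1.49e+05 rad/s.
Step 3 — f₀ = ω₀/(2π) = 2.372e+04 Hz.
Step 4 — Series Q: Q = ω₀L/R = 1.49e+05·0.00095/200 = 0.7079.

(a) f₀ = 2.372e+04 Hz  (b) Q = 0.7079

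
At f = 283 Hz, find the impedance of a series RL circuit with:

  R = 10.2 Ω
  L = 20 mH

Step 1 — Angular frequency: ω = 2π·f = 2π·283 = 1778 rad/s.
Step 2 — Component impedances:
  R: Z = R = 10.2 Ω
  L: Z = jωL = j·1778·0.02 = 0 + j35.56 Ω
Step 3 — Series combination: Z_total = R + L = 10.2 + j35.56 Ω = 37∠74.0° Ω.

Z = 10.2 + j35.56 Ω = 37∠74.0° Ω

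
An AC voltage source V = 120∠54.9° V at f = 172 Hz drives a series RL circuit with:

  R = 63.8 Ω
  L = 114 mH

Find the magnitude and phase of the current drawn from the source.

Step 1 — Angular frequency: ω = 2π·f = 2π·172 = 1081 rad/s.
Step 2 — Component impedances:
  R: Z = R = 63.8 Ω
  L: Z = jωL = j·1081·0.114 = 0 + j123.2 Ω
Step 3 — Series combination: Z_total = R + L = 63.8 + j123.2 Ω = 138.7∠62.6° Ω.
Step 4 — Source phasor: V = 120∠54.9° V = 69 + j98.18 V.
Step 5 — Ohm's law: I = V / Z_total = (69 + j98.18) / (63.8 + j123.2) = 0.8571 - j0.1162 A.
Step 6 — Convert to polar: |I| = 0.8649 A, ∠I = -7.7°.

I = 0.8649∠-7.7° A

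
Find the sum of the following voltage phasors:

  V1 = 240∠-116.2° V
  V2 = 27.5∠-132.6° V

Step 1 — Convert each phasor to rectangular form:
  V1 = 240·(cos(-116.2°) + j·sin(-116.2°)) = -106 - j215.3 V
  V2 = 27.5·(cos(-132.6°) + j·sin(-132.6°)) = -18.61 - j20.24 V
Step 2 — Sum components: V_total = -124.6 - j235.6 V.
Step 3 — Convert to polar: |V_total| = 266.5 V, ∠V_total = -117.9°.

V_total = 266.5∠-117.9° V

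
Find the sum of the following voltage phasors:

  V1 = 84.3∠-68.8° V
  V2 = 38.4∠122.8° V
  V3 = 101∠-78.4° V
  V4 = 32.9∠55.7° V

Step 1 — Convert each phasor to rectangular form:
  V1 = 84.3·(cos(-68.8°) + j·sin(-68.8°)) = 30.48 - j78.59 V
  V2 = 38.4·(cos(122.8°) + j·sin(122.8°)) = -20.8 + j32.28 V
  V3 = 101·(cos(-78.4°) + j·sin(-78.4°)) = 20.31 - j98.94 V
  V4 = 32.9·(cos(55.7°) + j·sin(55.7°)) = 18.54 + j27.18 V
Step 2 — Sum components: V_total = 48.53 - j118.1 V.
Step 3 — Convert to polar: |V_total| = 127.7 V, ∠V_total = -67.7°.

V_total = 127.7∠-67.7° V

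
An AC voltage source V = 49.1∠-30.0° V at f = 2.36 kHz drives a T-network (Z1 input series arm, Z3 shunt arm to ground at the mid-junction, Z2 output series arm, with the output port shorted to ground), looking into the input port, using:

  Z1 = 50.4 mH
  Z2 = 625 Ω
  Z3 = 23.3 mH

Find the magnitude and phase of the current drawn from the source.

Step 1 — Angular frequency: ω = 2π·f = 2π·2360 = 1.483e+04 rad/s.
Step 2 — Component impedances:
  Z1: Z = jωL = j·1.483e+04·0.0504 = 0 + j747.3 Ω
  Z2: Z = R = 625 Ω
  Z3: Z = jωL = j·1.483e+04·0.0233 = 0 + j345.5 Ω
Step 3 — With the output port shorted to ground, the output series arm Z2 runs from the junction to ground; the shunt arm Z3 also runs from the junction to ground. They appear in parallel: Z3 || Z2 = 146.3 + j264.6 Ω.
Step 4 — Series with input arm Z1: Z_in = Z1 + (Z3 || Z2) = 146.3 + j1012 Ω = 1022∠81.8° Ω.
Step 5 — Source phasor: V = 49.1∠-30.0° V = 42.52 - j24.55 V.
Step 6 — Ohm's law: I = V / Z_total = (42.52 - j24.55) / (146.3 + j1012) = -0.01781 - j0.04459 A.
Step 7 — Convert to polar: |I| = 0.04802 A, ∠I = -111.8°.

I = 0.04802∠-111.8° A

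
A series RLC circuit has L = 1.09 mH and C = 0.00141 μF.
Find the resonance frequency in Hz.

Step 1 — Resonance condition Im(Z)=0 gives ω₀ = 1/√(LC).
Step 2 — ω₀ = 1/√(0.00109·1.41e-09) = 8.066e+05 rad/s.
Step 3 — f₀ = ω₀/(2π) = 1.284e+05 Hz.

f₀ = 1.284e+05 Hz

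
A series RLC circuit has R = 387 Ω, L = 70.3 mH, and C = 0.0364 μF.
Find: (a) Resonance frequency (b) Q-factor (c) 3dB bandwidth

Step 1 — Resonance: ω₀ = 1/√(LC) = 1/√(0.0703·3.64e-08) = 1.977e+04 rad/s.
Step 2 — f₀ = ω₀/(2π) = 3146 Hz.
Step 3 — Series Q: Q = ω₀L/R = 1.977e+04·0.0703/387 = 3.591.
Step 4 — Bandwidth: Δω = ω₀/Q = 5505 rad/s; BW = Δω/(2π) = 876.1 Hz.

(a) f₀ = 3146 Hz  (b) Q = 3.591  (c) BW = 876.1 Hz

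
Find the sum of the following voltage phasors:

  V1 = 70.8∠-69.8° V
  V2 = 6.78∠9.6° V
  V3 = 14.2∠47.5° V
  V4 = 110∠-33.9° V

Step 1 — Convert each phasor to rectangular form:
  V1 = 70.8·(cos(-69.8°) + j·sin(-69.8°)) = 24.45 - j66.45 V
  V2 = 6.78·(cos(9.6°) + j·sin(9.6°)) = 6.685 + j1.131 V
  V3 = 14.2·(cos(47.5°) + j·sin(47.5°)) = 9.593 + j10.47 V
  V4 = 110·(cos(-33.9°) + j·sin(-33.9°)) = 91.3 - j61.35 V
Step 2 — Sum components: V_total = 132 - j116.2 V.
Step 3 — Convert to polar: |V_total| = 175.9 V, ∠V_total = -41.4°.

V_total = 175.9∠-41.4° V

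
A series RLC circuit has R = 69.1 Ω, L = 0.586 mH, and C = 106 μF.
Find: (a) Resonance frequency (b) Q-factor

Step 1 — Resonance condition Im(Z)=0 gives ω₀ = 1/√(LC).
Step 2 — ω₀ = 1/√(0.000586·0.000106) = 4012 rad/s.
Step 3 — f₀ = ω₀/(2π) = 638.6 Hz.
Step 4 — Series Q: Q = ω₀L/R = 4012·0.000586/69.1 = 0.03403.

(a) f₀ = 638.6 Hz  (b) Q = 0.03403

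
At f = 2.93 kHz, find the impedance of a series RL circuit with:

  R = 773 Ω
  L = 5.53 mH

Step 1 — Angular frequency: ω = 2π·f = 2π·2930 = 1.841e+04 rad/s.
Step 2 — Component impedances:
  R: Z = R = 773 Ω
  L: Z = jωL = j·1.841e+04·0.00553 = 0 + j101.8 Ω
Step 3 — Series combination: Z_total = R + L = 773 + j101.8 Ω = 779.7∠7.5° Ω.

Z = 773 + j101.8 Ω = 779.7∠7.5° Ω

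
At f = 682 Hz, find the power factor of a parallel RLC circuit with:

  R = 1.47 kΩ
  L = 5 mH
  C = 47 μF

Step 1 — Angular frequency: ω = 2π·f = 2π·682 = 4285 rad/s.
Step 2 — Component impedances:
  R: Z = R = 1470 Ω
  L: Z = jωL = j·4285·0.005 = 0 + j21.43 Ω
  C: Z = 1/(jωC) = -j/(ω·C) = 0 - j4.965 Ω
Step 3 — Parallel combination: 1/Z_total = 1/R + 1/L + 1/C; Z_total = 0.02841 - j6.463 Ω = 6.463∠-89.7° Ω.
Step 4 — Power factor: PF = cos(φ) = Re(Z)/|Z| = 0.0284142/6.46288 = 0.004397.
Step 5 — Type: Im(Z) = -6.463 ⇒ leading (phase φ = -89.7°).

PF = 0.004397 (leading, φ = -89.7°)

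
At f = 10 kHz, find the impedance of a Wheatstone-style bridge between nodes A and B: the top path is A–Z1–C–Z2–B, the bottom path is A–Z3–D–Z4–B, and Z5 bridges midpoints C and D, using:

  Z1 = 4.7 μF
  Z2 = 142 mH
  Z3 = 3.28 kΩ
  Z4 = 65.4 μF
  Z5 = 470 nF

Step 1 — Angular frequency: ω = 2π·f = 2π·1e+04 = 6.283e+04 rad/s.
Step 2 — Component impedances:
  Z1: Z = 1/(jωC) = -j/(ω·C) = 0 - j3.386 Ω
  Z2: Z = jωL = j·6.283e+04·0.142 = 0 + j8922 Ω
  Z3: Z = R = 3280 Ω
  Z4: Z = 1/(jωC) = -j/(ω·C) = 0 - j0.2434 Ω
  Z5: Z = 1/(jωC) = -j/(ω·C) = 0 - j33.86 Ω
Step 3 — Bridge requires nodal analysis (the Z5 bridge couples midpoints C and D, so the two paths cannot be reduced to a simple series/parallel combination). Setting node B to ground and injecting 1 A at node A, the 3-node admittance system at A, C, D solves to V_A = Z_AB = 0.4259 - j37.62 Ω = 37.62∠-89.4° Ω.

Z = 0.4259 - j37.62 Ω = 37.62∠-89.4° Ω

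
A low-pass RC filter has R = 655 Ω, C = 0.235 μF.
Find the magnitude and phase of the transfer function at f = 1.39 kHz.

Step 1 — Angular frequency: ω = 2π·1390 = 8734 rad/s.
Step 2 — Transfer function: H(jω) = 1/(1 + jωRC).
Step 3 — Denominator: 1 + jωRC = 1 + j·8734·655·2.35e-07 = 1 + j1.344.
Step 4 — H = 0.3562 - j0.4789.
Step 5 — Magnitude: |H| = 0.5968 (-4.5 dB); phase: φ = -53.4°.

|H| = 0.5968 (-4.5 dB), φ = -53.4°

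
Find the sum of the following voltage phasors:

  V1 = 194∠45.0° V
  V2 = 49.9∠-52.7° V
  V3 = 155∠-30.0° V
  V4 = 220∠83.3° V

Step 1 — Convert each phasor to rectangular form:
  V1 = 194·(cos(45.0°) + j·sin(45.0°)) = 137.2 + j137.2 V
  V2 = 49.9·(cos(-52.7°) + j·sin(-52.7°)) = 30.24 - j39.69 V
  V3 = 155·(cos(-30.0°) + j·sin(-30.0°)) = 134.2 - j77.5 V
  V4 = 220·(cos(83.3°) + j·sin(83.3°)) = 25.67 + j218.5 V
Step 2 — Sum components: V_total = 327.3 + j238.5 V.
Step 3 — Convert to polar: |V_total| = 405 V, ∠V_total = 36.1°.

V_total = 405∠36.1° V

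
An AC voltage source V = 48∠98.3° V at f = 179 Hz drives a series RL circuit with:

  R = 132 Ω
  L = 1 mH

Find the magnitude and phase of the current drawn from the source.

Step 1 — Angular frequency: ω = 2π·f = 2π·179 = 1125 rad/s.
Step 2 — Component impedances:
  R: Z = R = 132 Ω
  L: Z = jωL = j·1125·0.001 = 0 + j1.125 Ω
Step 3 — Series combination: Z_total = R + L = 132 + j1.125 Ω = 132∠0.5° Ω.
Step 4 — Source phasor: V = 48∠98.3° V = -6.929 + j47.5 V.
Step 5 — Ohm's law: I = V / Z_total = (-6.929 + j47.5) / (132 + j1.125) = -0.04942 + j0.3602 A.
Step 6 — Convert to polar: |I| = 0.3636 A, ∠I = 97.8°.

I = 0.3636∠97.8° A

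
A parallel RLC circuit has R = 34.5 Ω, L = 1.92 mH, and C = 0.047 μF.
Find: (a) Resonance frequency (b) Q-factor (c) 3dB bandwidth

Step 1 — Resonance: ω₀ = 1/√(LC) = 1/√(0.00192·4.7e-08) = 1.053e+05 rad/s.
Step 2 — f₀ = ω₀/(2π) = 1.675e+04 Hz.
Step 3 — Parallel Q: Q = R/(ω₀L) = 34.5/(1.053e+05·0.00192) = 0.1707.
Step 4 — Bandwidth: Δω = ω₀/Q = 6.167e+05 rad/s; BW = Δω/(2π) = 9.815e+04 Hz.

(a) f₀ = 1.675e+04 Hz  (b) Q = 0.1707  (c) BW = 9.815e+04 Hz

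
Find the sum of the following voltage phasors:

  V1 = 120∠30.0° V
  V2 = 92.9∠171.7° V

Step 1 — Convert each phasor to rectangular form:
  V1 = 120·(cos(30.0°) + j·sin(30.0°)) = 103.9 + j60 V
  V2 = 92.9·(cos(171.7°) + j·sin(171.7°)) = -91.93 + j13.41 V
Step 2 — Sum components: V_total = 12 + j73.41 V.
Step 3 — Convert to polar: |V_total| = 74.38 V, ∠V_total = 80.7°.

V_total = 74.38∠80.7° V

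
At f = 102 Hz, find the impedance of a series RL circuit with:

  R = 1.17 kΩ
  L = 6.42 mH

Step 1 — Angular frequency: ω = 2π·f = 2π·102 = 640.9 rad/s.
Step 2 — Component impedances:
  R: Z = R = 1170 Ω
  L: Z = jωL = j·640.9·0.00642 = 0 + j4.114 Ω
Step 3 — Series combination: Z_total = R + L = 1170 + j4.114 Ω = 1170∠0.2° Ω.

Z = 1170 + j4.114 Ω = 1170∠0.2° Ω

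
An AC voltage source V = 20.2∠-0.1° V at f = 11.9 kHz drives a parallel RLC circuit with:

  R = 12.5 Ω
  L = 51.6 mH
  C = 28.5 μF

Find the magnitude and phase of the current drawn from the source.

Step 1 — Angular frequency: ω = 2π·f = 2π·1.19e+04 = 7.477e+04 rad/s.
Step 2 — Component impedances:
  R: Z = R = 12.5 Ω
  L: Z = jωL = j·7.477e+04·0.0516 = 0 + j3858 Ω
  C: Z = 1/(jωC) = -j/(ω·C) = 0 - j0.4693 Ω
Step 3 — Parallel combination: 1/Z_total = 1/R + 1/L + 1/C; Z_total = 0.0176 - j0.4687 Ω = 0.469∠-87.8° Ω.
Step 4 — Source phasor: V = 20.2∠-0.1° V = 20.2 - j0.03526 V.
Step 5 — Ohm's law: I = V / Z_total = (20.2 - j0.03526) / (0.0176 - j0.4687) = 1.691 + j43.04 A.
Step 6 — Convert to polar: |I| = 43.07 A, ∠I = 87.7°.

I = 43.07∠87.7° A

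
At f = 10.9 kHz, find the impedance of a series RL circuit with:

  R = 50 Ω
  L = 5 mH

Step 1 — Angular frequency: ω = 2π·f = 2π·1.09e+04 = 6.849e+04 rad/s.
Step 2 — Component impedances:
  R: Z = R = 50 Ω
  L: Z = jωL = j·6.849e+04·0.005 = 0 + j342.4 Ω
Step 3 — Series combination: Z_total = R + L = 50 + j342.4 Ω = 346.1∠81.7° Ω.

Z = 50 + j342.4 Ω = 346.1∠81.7° Ω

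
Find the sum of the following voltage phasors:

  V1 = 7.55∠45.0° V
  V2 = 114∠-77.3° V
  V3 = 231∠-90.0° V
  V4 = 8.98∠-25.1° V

Step 1 — Convert each phasor to rectangular form:
  V1 = 7.55·(cos(45.0°) + j·sin(45.0°)) = 5.339 + j5.339 V
  V2 = 114·(cos(-77.3°) + j·sin(-77.3°)) = 25.06 - j111.2 V
  V3 = 231·(cos(-90.0°) + j·sin(-90.0°)) = 0 - j231 V
  V4 = 8.98·(cos(-25.1°) + j·sin(-25.1°)) = 8.132 - j3.809 V
Step 2 — Sum components: V_total = 38.53 - j340.7 V.
Step 3 — Convert to polar: |V_total| = 342.9 V, ∠V_total = -83.5°.

V_total = 342.9∠-83.5° V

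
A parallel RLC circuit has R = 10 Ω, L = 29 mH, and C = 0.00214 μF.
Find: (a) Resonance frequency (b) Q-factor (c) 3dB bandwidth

Step 1 — Resonance: ω₀ = 1/√(LC) = 1/√(0.029·2.14e-09) = 1.269e+05 rad/s.
Step 2 — f₀ = ω₀/(2π) = 2.02e+04 Hz.
Step 3 — Parallel Q: Q = R/(ω₀L) = 10/(1.269e+05·0.029) = 0.002716.
Step 4 — Bandwidth: Δω = ω₀/Q = 4.673e+07 rad/s; BW = Δω/(2π) = 7.437e+06 Hz.

(a) f₀ = 2.02e+04 Hz  (b) Q = 0.002716  (c) BW = 7.437e+06 Hz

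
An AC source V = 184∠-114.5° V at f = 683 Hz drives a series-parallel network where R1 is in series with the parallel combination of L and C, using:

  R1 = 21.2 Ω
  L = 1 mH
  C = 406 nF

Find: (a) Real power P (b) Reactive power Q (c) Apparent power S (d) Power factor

Step 1 — Angular frequency: ω = 2π·f = 2π·683 = 4291 rad/s.
Step 2 — Component impedances:
  R1: Z = R = 21.2 Ω
  L: Z = jωL = j·4291·0.001 = 0 + j4.291 Ω
  C: Z = 1/(jωC) = -j/(ω·C) = 0 - j573.9 Ω
Step 3 — Parallel branch: L || C = 1/(1/L + 1/C) = 0 + j4.324 Ω.
Step 4 — Series with R1: Z_total = R1 + (L || C) = 21.2 + j4.324 Ω = 21.64∠11.5° Ω.
Step 5 — Source phasor: V = 184∠-114.5° V = -76.3 - j167.4 V.
Step 6 — Current: I = V / Z = -5.002 - j6.878 A = 8.504∠-126.0° A.
Step 7 — Complex power: S = V·I* = 1533 + j312.7 VA.
Step 8 — Real power: P = Re(S) = 1533 W.
Step 9 — Reactive power: Q = Im(S) = 312.7 VAR.
Step 10 — Apparent power: |S| = 1565 VA.
Step 11 — Power factor: PF = P/|S| = 0.9798 (lagging).

(a) P = 1533 W  (b) Q = 312.7 VAR  (c) S = 1565 VA  (d) PF = 0.9798 (lagging)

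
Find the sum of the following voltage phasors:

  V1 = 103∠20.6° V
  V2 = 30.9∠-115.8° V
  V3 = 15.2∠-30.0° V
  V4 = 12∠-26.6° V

Step 1 — Convert each phasor to rectangular form:
  V1 = 103·(cos(20.6°) + j·sin(20.6°)) = 96.41 + j36.24 V
  V2 = 30.9·(cos(-115.8°) + j·sin(-115.8°)) = -13.45 - j27.82 V
  V3 = 15.2·(cos(-30.0°) + j·sin(-30.0°)) = 13.16 - j7.6 V
  V4 = 12·(cos(-26.6°) + j·sin(-26.6°)) = 10.73 - j5.373 V
Step 2 — Sum components: V_total = 106.9 - j4.553 V.
Step 3 — Convert to polar: |V_total| = 107 V, ∠V_total = -2.4°.

V_total = 107∠-2.4° V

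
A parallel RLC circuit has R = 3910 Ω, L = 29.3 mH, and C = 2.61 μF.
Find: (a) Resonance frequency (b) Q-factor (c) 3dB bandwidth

Step 1 — Resonance: ω₀ = 1/√(LC) = 1/√(0.0293·2.61e-06) = 3616 rad/s.
Step 2 — f₀ = ω₀/(2π) = 575.5 Hz.
Step 3 — Parallel Q: Q = R/(ω₀L) = 3910/(3616·0.0293) = 36.9.
Step 4 — Bandwidth: Δω = ω₀/Q = 97.99 rad/s; BW = Δω/(2π) = 15.6 Hz.

(a) f₀ = 575.5 Hz  (b) Q = 36.9  (c) BW = 15.6 Hz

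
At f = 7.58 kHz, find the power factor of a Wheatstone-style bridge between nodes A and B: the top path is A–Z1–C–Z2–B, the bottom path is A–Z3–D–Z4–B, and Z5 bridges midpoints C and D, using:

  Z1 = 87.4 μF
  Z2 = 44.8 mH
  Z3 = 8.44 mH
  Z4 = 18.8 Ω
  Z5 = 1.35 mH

Step 1 — Angular frequency: ω = 2π·f = 2π·7580 = 4.763e+04 rad/s.
Step 2 — Component impedances:
  Z1: Z = 1/(jωC) = -j/(ω·C) = 0 - j0.2402 Ω
  Z2: Z = jωL = j·4.763e+04·0.0448 = 0 + j2134 Ω
  Z3: Z = jωL = j·4.763e+04·0.00844 = 0 + j402 Ω
  Z4: Z = R = 18.8 Ω
  Z5: Z = jωL = j·4.763e+04·0.00135 = 0 + j64.3 Ω
Step 3 — Bridge requires nodal analysis (the Z5 bridge couples midpoints C and D, so the two paths cannot be reduced to a simple series/parallel combination). Setting node B to ground and injecting 1 A at node A, the 3-node admittance system at A, C, D solves to V_A = Z_AB = 17.86 + j54 Ω = 56.88∠71.7° Ω.
Step 4 — Power factor: PF = cos(φ) = Re(Z)/|Z| = 17.86/56.88 = 0.314.
Step 5 — Type: Im(Z) = 54 ⇒ lagging (phase φ = 71.7°).

PF = 0.314 (lagging, φ = 71.7°)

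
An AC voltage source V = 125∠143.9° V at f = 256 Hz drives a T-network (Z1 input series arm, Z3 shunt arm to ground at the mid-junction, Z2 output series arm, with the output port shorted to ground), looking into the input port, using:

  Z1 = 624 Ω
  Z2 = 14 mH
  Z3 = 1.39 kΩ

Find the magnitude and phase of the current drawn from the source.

Step 1 — Angular frequency: ω = 2π·f = 2π·256 = 1608 rad/s.
Step 2 — Component impedances:
  Z1: Z = R = 624 Ω
  Z2: Z = jωL = j·1608·0.014 = 0 + j22.52 Ω
  Z3: Z = R = 1390 Ω
Step 3 — With the output port shorted to ground, the output series arm Z2 runs from the junction to ground; the shunt arm Z3 also runs from the junction to ground. They appear in parallel: Z3 || Z2 = 0.3647 + j22.51 Ω.
Step 4 — Series with input arm Z1: Z_in = Z1 + (Z3 || Z2) = 624.4 + j22.51 Ω = 624.8∠2.1° Ω.
Step 5 — Source phasor: V = 125∠143.9° V = -101 + j73.65 V.
Step 6 — Ohm's law: I = V / Z_total = (-101 + j73.65) / (624.4 + j22.51) = -0.1573 + j0.1236 A.
Step 7 — Convert to polar: |I| = 0.2001 A, ∠I = 141.8°.

I = 0.2001∠141.8° A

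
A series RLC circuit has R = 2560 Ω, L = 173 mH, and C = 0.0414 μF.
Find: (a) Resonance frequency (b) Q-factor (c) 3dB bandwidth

Step 1 — Resonance condition Im(Z)=0 gives ω₀ = 1/√(LC).
Step 2 — ω₀ = 1/√(0.173·4.14e-08) = 1.182e+04 rad/s.
Step 3 — f₀ = ω₀/(2π) = 1881 Hz.
Step 4 — Series Q: Q = ω₀L/R = 1.182e+04·0.173/2560 = 0.7985.
Step 5 — 3dB bandwidth: Δω = ω₀/Q = 1.48e+04 rad/s; BW = Δω/(2π) = 2355 Hz.

(a) f₀ = 1881 Hz  (b) Q = 0.7985  (c) BW = 2355 Hz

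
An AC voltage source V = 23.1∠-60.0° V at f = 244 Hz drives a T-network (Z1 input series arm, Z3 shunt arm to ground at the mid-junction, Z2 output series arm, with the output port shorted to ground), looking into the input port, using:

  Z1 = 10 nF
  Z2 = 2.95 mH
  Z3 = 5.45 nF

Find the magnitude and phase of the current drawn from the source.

Step 1 — Angular frequency: ω = 2π·f = 2π·244 = 1533 rad/s.
Step 2 — Component impedances:
  Z1: Z = 1/(jωC) = -j/(ω·C) = 0 - j6.523e+04 Ω
  Z2: Z = jωL = j·1533·0.00295 = 0 + j4.523 Ω
  Z3: Z = 1/(jωC) = -j/(ω·C) = 0 - j1.197e+05 Ω
Step 3 — With the output port shorted to ground, the output series arm Z2 runs from the junction to ground; the shunt arm Z3 also runs from the junction to ground. They appear in parallel: Z3 || Z2 = 0 + j4.523 Ω.
Step 4 — Series with input arm Z1: Z_in = Z1 + (Z3 || Z2) = 0 - j6.522e+04 Ω = 6.522e+04∠-90.0° Ω.
Step 5 — Source phasor: V = 23.1∠-60.0° V = 11.55 - j20.01 V.
Step 6 — Ohm's law: I = V / Z_total = (11.55 - j20.01) / (0 - j6.522e+04) = 0.0003067 + j0.0001771 A.
Step 7 — Convert to polar: |I| = 0.0003542 A, ∠I = 30.0°.

I = 0.0003542∠30.0° A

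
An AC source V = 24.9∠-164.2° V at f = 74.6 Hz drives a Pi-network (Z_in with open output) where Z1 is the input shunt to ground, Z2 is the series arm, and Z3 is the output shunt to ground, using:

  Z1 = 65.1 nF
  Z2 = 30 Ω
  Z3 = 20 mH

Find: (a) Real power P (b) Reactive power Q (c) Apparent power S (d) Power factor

Step 1 — Angular frequency: ω = 2π·f = 2π·74.6 = 468.7 rad/s.
Step 2 — Component impedances:
  Z1: Z = 1/(jωC) = -j/(ω·C) = 0 - j3.277e+04 Ω
  Z2: Z = R = 30 Ω
  Z3: Z = jωL = j·468.7·0.02 = 0 + j9.375 Ω
Step 3 — With open output, the series arm Z2 and the output shunt Z3 appear in series to ground: Z2 + Z3 = 30 + j9.375 Ω.
Step 4 — Parallel with input shunt Z1: Z_in = Z1 || (Z2 + Z3) = 30.02 + j9.35 Ω = 31.44∠17.3° Ω.
Step 5 — Source phasor: V = 24.9∠-164.2° V = -23.96 - j6.78 V.
Step 6 — Current: I = V / Z = -0.7917 + j0.02074 A = 0.792∠178.5° A.
Step 7 — Complex power: S = V·I* = 18.83 + j5.865 VA.
Step 8 — Real power: P = Re(S) = 18.83 W.
Step 9 — Reactive power: Q = Im(S) = 5.865 VAR.
Step 10 — Apparent power: |S| = 19.72 VA.
Step 11 — Power factor: PF = P/|S| = 0.9548 (lagging).

(a) P = 18.83 W  (b) Q = 5.865 VAR  (c) S = 19.72 VA  (d) PF = 0.9548 (lagging)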